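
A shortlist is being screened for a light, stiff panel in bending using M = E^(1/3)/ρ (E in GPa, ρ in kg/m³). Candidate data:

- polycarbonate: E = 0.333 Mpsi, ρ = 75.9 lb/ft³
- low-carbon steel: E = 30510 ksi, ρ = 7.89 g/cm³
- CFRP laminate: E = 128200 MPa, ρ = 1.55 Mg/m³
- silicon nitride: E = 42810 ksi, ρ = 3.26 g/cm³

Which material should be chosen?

Normalizing units and computing the index:
  polycarbonate: E = 2.296 GPa, ρ = 1216 kg/m³
  low-carbon steel: E = 210.4 GPa, ρ = 7890 kg/m³
  CFRP laminate: E = 128.2 GPa, ρ = 1550 kg/m³
  silicon nitride: E = 295.2 GPa, ρ = 3260 kg/m³
  CFRP laminate: M = 3.25×10⁻³
  silicon nitride: M = 2.04×10⁻³
  polycarbonate: M = 1.09×10⁻³
  low-carbon steel: M = 0.754×10⁻³
CFRP laminate ranks first.

CFRP laminate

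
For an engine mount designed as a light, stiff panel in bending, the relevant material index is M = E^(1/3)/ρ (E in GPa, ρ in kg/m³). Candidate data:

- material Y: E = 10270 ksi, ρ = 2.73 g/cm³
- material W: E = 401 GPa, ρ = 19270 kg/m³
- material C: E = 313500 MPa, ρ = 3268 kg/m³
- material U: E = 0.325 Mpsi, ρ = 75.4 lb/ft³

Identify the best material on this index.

Normalizing units and computing the index:
  material Y: E = 70.81 GPa, ρ = 2730 kg/m³
  material W: E = 401.0 GPa, ρ = 19270 kg/m³
  material C: E = 313.5 GPa, ρ = 3268 kg/m³
  material U: E = 2.241 GPa, ρ = 1208 kg/m³
  material C: M = 2.08×10⁻³
  material Y: M = 1.52×10⁻³
  material U: M = 1.08×10⁻³
  material W: M = 0.383×10⁻³
The maximum is for material C.

material C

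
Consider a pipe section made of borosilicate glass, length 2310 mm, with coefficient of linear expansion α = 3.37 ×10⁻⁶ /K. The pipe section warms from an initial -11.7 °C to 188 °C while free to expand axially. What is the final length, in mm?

ΔT = 188 − (-11.7) = 199.7 K.
ΔL = α·L₀·ΔT = 3.37×10⁻⁶ × 2310 mm × 199.7 K = 1.55 mm.
L = L₀ + ΔL = 2310 + 1.55 = 2311.6 mm.

2311.6 mm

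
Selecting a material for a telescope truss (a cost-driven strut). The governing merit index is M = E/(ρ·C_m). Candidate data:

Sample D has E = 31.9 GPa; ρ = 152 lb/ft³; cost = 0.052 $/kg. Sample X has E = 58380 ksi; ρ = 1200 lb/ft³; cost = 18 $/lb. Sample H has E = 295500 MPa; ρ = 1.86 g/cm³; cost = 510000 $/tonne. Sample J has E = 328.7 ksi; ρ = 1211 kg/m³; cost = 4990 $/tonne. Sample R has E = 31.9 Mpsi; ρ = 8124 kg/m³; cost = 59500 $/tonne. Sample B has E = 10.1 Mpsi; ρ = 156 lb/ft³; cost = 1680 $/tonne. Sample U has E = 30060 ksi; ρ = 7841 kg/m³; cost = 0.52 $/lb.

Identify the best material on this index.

sample D

Putting every candidate on a common basis:
  sample D: E = 31.90 GPa, ρ = 2435 kg/m³, cost = 0.05200 $/kg
  sample X: E = 402.5 GPa, ρ = 19220 kg/m³, cost = 39.68 $/kg
  sample H: E = 295.5 GPa, ρ = 1860 kg/m³, cost = 510.0 $/kg
  sample J: E = 2.266 GPa, ρ = 1211 kg/m³, cost = 4.990 $/kg
  sample R: E = 219.9 GPa, ρ = 8124 kg/m³, cost = 59.50 $/kg
  sample B: E = 69.64 GPa, ρ = 2499 kg/m³, cost = 1.680 $/kg
  sample U: E = 207.3 GPa, ρ = 7841 kg/m³, cost = 1.146 $/kg
  sample D: M = 252 MN·m per $
  sample U: M = 23.1 MN·m per $
  sample B: M = 16.6 MN·m per $
  sample X: M = 0.528 MN·m per $
  sample R: M = 0.455 MN·m per $
  sample J: M = 0.375 MN·m per $
  sample H: M = 0.312 MN·m per $
Sample D ranks first.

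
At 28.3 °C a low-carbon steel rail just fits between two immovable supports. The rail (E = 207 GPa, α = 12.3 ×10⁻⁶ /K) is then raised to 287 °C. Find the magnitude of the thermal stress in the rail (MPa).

ΔT = 258.7 K. Constrained thermal stress σ = E·α·ΔT = 207.0×10³ MPa × 12.3×10⁻⁶ × 258.7 = 659 MPa (compressive).

659 MPa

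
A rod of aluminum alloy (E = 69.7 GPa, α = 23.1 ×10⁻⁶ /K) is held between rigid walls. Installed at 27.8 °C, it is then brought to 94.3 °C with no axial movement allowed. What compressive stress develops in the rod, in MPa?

107 MPa

ΔT = 66.50 K. Constrained thermal stress σ = E·α·ΔT = 69.70×10³ MPa × 23.1×10⁻⁶ × 66.50 = 107 MPa (compressive).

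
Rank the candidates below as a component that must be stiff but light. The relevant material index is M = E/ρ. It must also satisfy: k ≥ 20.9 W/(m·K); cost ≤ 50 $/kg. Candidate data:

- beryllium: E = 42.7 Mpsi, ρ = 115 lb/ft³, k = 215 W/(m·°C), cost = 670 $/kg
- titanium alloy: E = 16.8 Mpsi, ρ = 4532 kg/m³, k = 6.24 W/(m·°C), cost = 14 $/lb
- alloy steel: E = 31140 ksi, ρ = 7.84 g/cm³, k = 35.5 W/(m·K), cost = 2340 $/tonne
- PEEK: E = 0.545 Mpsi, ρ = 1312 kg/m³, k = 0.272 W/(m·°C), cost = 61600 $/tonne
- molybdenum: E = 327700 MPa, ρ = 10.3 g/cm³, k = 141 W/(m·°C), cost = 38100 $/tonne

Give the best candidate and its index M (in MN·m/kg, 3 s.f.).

molybdenum, M = 31.8 MN·m/kg

Screen on constraints: k ≥ 20.9 W/(m·K); cost ≤ 50 $/kg. Survivors: alloy steel, molybdenum.
Normalizing units and computing the index:
  alloy steel: E = 214.7 GPa, ρ = 7840 kg/m³
  molybdenum: E = 327.7 GPa, ρ = 10300 kg/m³
  molybdenum: M = 31.8 MN·m/kg
  alloy steel: M = 27.4 MN·m/kg
Highest index: molybdenum.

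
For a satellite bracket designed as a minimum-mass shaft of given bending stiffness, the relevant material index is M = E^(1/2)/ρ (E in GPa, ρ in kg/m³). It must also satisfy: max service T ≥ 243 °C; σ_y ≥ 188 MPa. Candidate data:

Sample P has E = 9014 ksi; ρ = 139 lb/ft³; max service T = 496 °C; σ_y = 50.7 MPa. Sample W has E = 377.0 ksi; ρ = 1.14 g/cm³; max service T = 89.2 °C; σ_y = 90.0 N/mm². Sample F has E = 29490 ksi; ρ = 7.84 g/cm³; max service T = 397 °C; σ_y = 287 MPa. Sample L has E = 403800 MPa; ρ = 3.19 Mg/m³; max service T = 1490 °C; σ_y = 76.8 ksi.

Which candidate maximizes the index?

Screen on constraints: max service T ≥ 243 °C; σ_y ≥ 188 MPa. Survivors: sample F, sample L.
In SI units:
  sample F: E = 203.3 GPa, ρ = 7840 kg/m³
  sample L: E = 403.8 GPa, ρ = 3190 kg/m³
  sample L: M = 6.30×10⁻³
  sample F: M = 1.82×10⁻³
Sample L has the largest M.

sample L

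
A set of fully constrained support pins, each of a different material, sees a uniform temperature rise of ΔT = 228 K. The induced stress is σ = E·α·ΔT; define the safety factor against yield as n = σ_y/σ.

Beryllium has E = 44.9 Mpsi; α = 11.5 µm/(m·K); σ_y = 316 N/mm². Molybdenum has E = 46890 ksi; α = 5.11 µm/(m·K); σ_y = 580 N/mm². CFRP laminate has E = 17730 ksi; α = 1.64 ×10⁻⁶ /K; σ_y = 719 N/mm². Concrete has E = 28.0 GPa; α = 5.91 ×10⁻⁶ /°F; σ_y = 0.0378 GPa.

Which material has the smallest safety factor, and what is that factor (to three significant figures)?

beryllium, n = 0.389

Converting E to GPa, α to ×10⁻⁶/K, σ_y to MPa, then σ and n for each:
  beryllium: E = 309.6, α = 11.5, σ_y = 316.0 → σ = 812 MPa, n = 0.389
  molybdenum: E = 323.3, α = 5.11, σ_y = 580.0 → σ = 377 MPa, n = 1.54
  CFRP laminate: E = 122.2, α = 1.64, σ_y = 719.0 → σ = 45.7 MPa, n = 15.7
  concrete: E = 28.00, α = 10.6, σ_y = 37.80 → σ = 67.9 MPa, n = 0.557
Smallest n: beryllium with n = 0.389.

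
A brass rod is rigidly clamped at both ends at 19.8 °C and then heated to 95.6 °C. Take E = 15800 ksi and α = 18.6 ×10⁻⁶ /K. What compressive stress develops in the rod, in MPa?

154 MPa

E = 15800 ksi = 108.9 GPa.
ΔT = 75.80 K. Constrained thermal stress σ = E·α·ΔT = 108.9×10³ MPa × 18.6×10⁻⁶ × 75.80 = 154 MPa (compressive).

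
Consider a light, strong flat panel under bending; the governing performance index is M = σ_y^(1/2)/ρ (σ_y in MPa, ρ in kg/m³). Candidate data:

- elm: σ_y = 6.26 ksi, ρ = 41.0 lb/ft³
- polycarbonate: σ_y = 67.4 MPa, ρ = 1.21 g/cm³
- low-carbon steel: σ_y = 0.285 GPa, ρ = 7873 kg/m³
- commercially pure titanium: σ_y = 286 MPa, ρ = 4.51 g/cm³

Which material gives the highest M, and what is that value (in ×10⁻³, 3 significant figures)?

elm, M = 10.0×10⁻³

After converting to SI:
  elm: σ_y = 43.16 MPa, ρ = 656.8 kg/m³
  polycarbonate: σ_y = 67.40 MPa, ρ = 1210 kg/m³
  low-carbon steel: σ_y = 285.0 MPa, ρ = 7873 kg/m³
  commercially pure titanium: σ_y = 286.0 MPa, ρ = 4510 kg/m³
  elm: M = 10.0×10⁻³
  polycarbonate: M = 6.78×10⁻³
  commercially pure titanium: M = 3.75×10⁻³
  low-carbon steel: M = 2.14×10⁻³
Elm ranks first.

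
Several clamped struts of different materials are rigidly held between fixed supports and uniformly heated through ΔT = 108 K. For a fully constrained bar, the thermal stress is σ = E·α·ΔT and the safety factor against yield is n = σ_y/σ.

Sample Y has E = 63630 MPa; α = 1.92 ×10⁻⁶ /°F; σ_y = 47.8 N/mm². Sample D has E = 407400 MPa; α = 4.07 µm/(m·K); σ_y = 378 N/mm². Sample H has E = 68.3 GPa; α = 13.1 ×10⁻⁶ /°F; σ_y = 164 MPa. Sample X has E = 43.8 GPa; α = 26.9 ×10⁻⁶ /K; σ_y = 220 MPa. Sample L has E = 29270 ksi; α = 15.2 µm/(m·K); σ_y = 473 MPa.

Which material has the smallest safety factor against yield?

sample H

Per material, after unit conversion:
  sample Y: E = 63.63, α = 3.46, σ_y = 47.80 → σ = 23.7 MPa, n = 2.01
  sample D: E = 407.4, α = 4.07, σ_y = 378.0 → σ = 179 MPa, n = 2.11
  sample H: E = 68.30, α = 23.6, σ_y = 164.0 → σ = 174 MPa, n = 0.943
  sample X: E = 43.80, α = 26.9, σ_y = 220.0 → σ = 127 MPa, n = 1.73
  sample L: E = 201.8, α = 15.2, σ_y = 473.0 → σ = 331 MPa, n = 1.43
Sample H has the lowest safety factor, n = 0.943.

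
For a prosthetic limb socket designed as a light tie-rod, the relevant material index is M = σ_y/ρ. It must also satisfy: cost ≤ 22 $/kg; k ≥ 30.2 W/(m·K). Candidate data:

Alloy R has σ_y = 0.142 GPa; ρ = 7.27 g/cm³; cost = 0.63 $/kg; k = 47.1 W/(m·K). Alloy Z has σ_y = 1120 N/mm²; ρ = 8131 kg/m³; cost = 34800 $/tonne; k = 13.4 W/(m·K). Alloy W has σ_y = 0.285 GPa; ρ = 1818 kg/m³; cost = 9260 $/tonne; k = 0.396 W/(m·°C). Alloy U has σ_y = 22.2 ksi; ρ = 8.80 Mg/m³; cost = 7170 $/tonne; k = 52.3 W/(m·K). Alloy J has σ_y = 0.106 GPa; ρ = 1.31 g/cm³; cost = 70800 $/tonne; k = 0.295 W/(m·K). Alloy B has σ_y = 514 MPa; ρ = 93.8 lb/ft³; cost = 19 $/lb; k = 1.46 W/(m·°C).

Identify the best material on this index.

Screen on constraints: cost ≤ 22 $/kg; k ≥ 30.2 W/(m·K). Survivors: alloy R, alloy U.
In SI units:
  alloy R: σ_y = 142.0 MPa, ρ = 7270 kg/m³
  alloy U: σ_y = 153.1 MPa, ρ = 8800 kg/m³
  alloy R: M = 19.5 kN·m/kg
  alloy U: M = 17.4 kN·m/kg
The maximum is for alloy R.

alloy R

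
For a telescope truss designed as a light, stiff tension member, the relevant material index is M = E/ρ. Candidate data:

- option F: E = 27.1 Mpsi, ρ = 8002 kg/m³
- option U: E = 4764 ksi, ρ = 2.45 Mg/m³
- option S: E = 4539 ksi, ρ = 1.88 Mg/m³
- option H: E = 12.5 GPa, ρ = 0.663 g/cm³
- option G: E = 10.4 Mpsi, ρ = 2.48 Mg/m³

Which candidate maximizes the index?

Normalizing units and computing the index:
  option F: E = 186.8 GPa, ρ = 8002 kg/m³
  option U: E = 32.85 GPa, ρ = 2450 kg/m³
  option S: E = 31.30 GPa, ρ = 1880 kg/m³
  option H: E = 12.50 GPa, ρ = 663.0 kg/m³
  option G: E = 71.71 GPa, ρ = 2480 kg/m³
  option G: M = 28.9 MN·m/kg
  option F: M = 23.4 MN·m/kg
  option H: M = 18.9 MN·m/kg
  option S: M = 16.6 MN·m/kg
  option U: M = 13.4 MN·m/kg
Highest index: option G.

option G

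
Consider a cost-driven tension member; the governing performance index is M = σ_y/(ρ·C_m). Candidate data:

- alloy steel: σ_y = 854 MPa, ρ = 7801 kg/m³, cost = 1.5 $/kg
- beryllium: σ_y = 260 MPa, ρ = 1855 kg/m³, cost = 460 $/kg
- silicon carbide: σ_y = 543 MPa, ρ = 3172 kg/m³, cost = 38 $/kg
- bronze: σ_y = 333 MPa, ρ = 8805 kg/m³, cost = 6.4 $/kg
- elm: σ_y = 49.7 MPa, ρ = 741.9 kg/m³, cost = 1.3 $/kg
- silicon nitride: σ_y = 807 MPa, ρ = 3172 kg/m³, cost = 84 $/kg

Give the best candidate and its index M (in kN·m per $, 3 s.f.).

Evaluate M for each candidate:
  alloy steel: M = 73.0 kN·m per $
  elm: M = 51.5 kN·m per $
  bronze: M = 5.91 kN·m per $
  silicon carbide: M = 4.50 kN·m per $
  silicon nitride: M = 3.03 kN·m per $
  beryllium: M = 0.305 kN·m per $
The maximum is for alloy steel.

alloy steel, M = 73.0 kN·m per $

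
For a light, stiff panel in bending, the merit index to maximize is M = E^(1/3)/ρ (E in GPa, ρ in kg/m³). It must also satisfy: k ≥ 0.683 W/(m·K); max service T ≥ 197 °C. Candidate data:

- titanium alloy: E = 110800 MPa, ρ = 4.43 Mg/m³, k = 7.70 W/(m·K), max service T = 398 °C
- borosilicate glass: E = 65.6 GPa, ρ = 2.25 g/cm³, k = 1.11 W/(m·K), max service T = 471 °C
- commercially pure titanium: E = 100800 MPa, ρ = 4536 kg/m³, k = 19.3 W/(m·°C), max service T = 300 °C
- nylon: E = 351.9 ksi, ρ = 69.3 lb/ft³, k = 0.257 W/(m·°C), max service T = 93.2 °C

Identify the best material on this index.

borosilicate glass

Screen on constraints: k ≥ 0.683 W/(m·K); max service T ≥ 197 °C. Survivors: titanium alloy, borosilicate glass, commercially pure titanium.
In SI units:
  titanium alloy: E = 110.8 GPa, ρ = 4430 kg/m³
  borosilicate glass: E = 65.60 GPa, ρ = 2250 kg/m³
  commercially pure titanium: E = 100.8 GPa, ρ = 4536 kg/m³
  borosilicate glass: M = 1.79×10⁻³
  titanium alloy: M = 1.08×10⁻³
  commercially pure titanium: M = 1.03×10⁻³
The maximum is for borosilicate glass.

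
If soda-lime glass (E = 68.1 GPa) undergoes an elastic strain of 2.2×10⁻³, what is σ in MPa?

σ = E·ε = 68100 MPa × 2.2×10⁻³ = 150 MPa.

150 MPa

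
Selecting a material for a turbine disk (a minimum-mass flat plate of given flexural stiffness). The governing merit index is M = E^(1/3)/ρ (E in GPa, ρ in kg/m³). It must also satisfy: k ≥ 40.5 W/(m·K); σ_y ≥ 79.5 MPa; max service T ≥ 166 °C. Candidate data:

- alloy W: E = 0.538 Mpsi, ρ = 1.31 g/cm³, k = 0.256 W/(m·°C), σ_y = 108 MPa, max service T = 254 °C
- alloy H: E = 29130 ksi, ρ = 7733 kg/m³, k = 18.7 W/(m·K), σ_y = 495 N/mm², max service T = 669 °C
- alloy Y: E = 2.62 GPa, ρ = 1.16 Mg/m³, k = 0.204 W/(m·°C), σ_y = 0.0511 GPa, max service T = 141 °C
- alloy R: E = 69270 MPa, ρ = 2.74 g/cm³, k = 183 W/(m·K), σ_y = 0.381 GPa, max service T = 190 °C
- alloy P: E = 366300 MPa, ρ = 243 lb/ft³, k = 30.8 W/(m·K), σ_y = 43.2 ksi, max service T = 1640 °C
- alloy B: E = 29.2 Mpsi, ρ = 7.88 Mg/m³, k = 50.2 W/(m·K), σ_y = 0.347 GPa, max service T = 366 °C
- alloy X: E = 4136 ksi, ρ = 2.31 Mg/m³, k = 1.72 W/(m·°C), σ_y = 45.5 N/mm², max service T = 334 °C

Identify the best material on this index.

alloy R

Screen on constraints: k ≥ 40.5 W/(m·K); σ_y ≥ 79.5 MPa; max service T ≥ 166 °C. Survivors: alloy R, alloy B.
Putting every candidate on a common basis:
  alloy R: E = 69.27 GPa, ρ = 2740 kg/m³
  alloy B: E = 201.3 GPa, ρ = 7880 kg/m³
  alloy R: M = 1.50×10⁻³
  alloy B: M = 0.744×10⁻³
Highest index: alloy R.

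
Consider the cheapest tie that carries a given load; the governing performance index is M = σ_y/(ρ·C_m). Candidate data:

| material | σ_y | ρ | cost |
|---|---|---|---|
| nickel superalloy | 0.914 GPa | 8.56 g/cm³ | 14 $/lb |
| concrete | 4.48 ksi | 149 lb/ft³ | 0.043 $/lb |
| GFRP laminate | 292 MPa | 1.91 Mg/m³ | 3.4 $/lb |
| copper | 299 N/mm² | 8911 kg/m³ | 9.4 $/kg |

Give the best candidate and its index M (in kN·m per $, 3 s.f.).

concrete, M = 137 kN·m per $

After converting to SI:
  nickel superalloy: σ_y = 914.0 MPa, ρ = 8560 kg/m³, cost = 30.86 $/kg
  concrete: σ_y = 30.89 MPa, ρ = 2387 kg/m³, cost = 0.09480 $/kg
  GFRP laminate: σ_y = 292.0 MPa, ρ = 1910 kg/m³, cost = 7.496 $/kg
  copper: σ_y = 299.0 MPa, ρ = 8911 kg/m³, cost = 9.400 $/kg
  concrete: M = 137 kN·m per $
  GFRP laminate: M = 20.4 kN·m per $
  copper: M = 3.57 kN·m per $
  nickel superalloy: M = 3.46 kN·m per $
Concrete ranks first.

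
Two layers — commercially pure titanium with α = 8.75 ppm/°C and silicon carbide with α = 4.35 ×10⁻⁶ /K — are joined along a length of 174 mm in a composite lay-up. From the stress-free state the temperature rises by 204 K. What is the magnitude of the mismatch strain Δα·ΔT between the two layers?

Δα = |8.75 − 4.35|×10⁻⁶/K = 4.40×10⁻⁶/K.
Mismatch strain = Δα·ΔT = 4.40×10⁻⁶ × 204.0 = 8.98×10⁻⁴.

8.98×10⁻⁴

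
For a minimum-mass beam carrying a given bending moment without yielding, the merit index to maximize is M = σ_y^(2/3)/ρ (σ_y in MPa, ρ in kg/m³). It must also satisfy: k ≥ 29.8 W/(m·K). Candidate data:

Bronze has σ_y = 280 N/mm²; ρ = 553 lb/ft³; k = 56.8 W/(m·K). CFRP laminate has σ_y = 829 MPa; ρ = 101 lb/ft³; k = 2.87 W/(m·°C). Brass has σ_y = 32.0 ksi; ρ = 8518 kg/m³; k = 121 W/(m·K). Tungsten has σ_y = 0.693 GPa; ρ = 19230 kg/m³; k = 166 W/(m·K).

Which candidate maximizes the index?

Screen on constraints: k ≥ 29.8 W/(m·K). Survivors: bronze, brass, tungsten.
In SI units:
  bronze: σ_y = 280.0 MPa, ρ = 8858 kg/m³
  brass: σ_y = 220.6 MPa, ρ = 8518 kg/m³
  tungsten: σ_y = 693.0 MPa, ρ = 19230 kg/m³
  bronze: M = 4.83×10⁻³
  brass: M = 4.29×10⁻³
  tungsten: M = 4.07×10⁻³
Highest index: bronze.

bronze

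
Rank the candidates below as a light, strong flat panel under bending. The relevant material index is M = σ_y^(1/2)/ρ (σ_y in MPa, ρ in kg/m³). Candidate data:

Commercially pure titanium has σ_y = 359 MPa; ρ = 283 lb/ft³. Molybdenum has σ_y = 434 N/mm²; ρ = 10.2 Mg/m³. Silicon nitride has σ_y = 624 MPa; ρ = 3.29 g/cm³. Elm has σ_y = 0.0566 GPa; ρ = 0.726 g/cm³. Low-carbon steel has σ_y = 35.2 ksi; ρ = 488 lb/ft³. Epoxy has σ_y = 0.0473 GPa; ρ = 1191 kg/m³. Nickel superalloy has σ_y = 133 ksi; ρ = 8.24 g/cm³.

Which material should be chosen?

In SI units:
  commercially pure titanium: σ_y = 359.0 MPa, ρ = 4533 kg/m³
  molybdenum: σ_y = 434.0 MPa, ρ = 10200 kg/m³
  silicon nitride: σ_y = 624.0 MPa, ρ = 3290 kg/m³
  elm: σ_y = 56.60 MPa, ρ = 726.0 kg/m³
  low-carbon steel: σ_y = 242.7 MPa, ρ = 7817 kg/m³
  epoxy: σ_y = 47.30 MPa, ρ = 1191 kg/m³
  nickel superalloy: σ_y = 917.0 MPa, ρ = 8240 kg/m³
  elm: M = 10.4×10⁻³
  silicon nitride: M = 7.59×10⁻³
  epoxy: M = 5.77×10⁻³
  commercially pure titanium: M = 4.18×10⁻³
  nickel superalloy: M = 3.68×10⁻³
  molybdenum: M = 2.04×10⁻³
  low-carbon steel: M = 1.99×10⁻³
Highest index: elm.

elm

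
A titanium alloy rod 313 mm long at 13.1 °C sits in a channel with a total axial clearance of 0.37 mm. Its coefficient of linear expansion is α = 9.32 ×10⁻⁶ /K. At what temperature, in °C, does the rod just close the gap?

α·L₀·ΔT = 0.37 mm ⇒ ΔT = 0.37 / (9.32×10⁻⁶ × 313.0) = 126.8 K.
T = 13.1 + 126.8 = 139.9 °C.

140 °C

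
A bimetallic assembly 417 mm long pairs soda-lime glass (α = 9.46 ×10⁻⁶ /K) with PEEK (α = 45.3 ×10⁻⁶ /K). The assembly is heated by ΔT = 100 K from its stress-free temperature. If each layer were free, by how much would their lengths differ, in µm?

Δα = |9.46 − 45.3|×10⁻⁶/K = 35.8×10⁻⁶/K.
ΔL_mismatch = Δα·L·ΔT = 35.8×10⁻⁶ × 417.0 mm × 100.0 K = 1490 µm.

1490 µm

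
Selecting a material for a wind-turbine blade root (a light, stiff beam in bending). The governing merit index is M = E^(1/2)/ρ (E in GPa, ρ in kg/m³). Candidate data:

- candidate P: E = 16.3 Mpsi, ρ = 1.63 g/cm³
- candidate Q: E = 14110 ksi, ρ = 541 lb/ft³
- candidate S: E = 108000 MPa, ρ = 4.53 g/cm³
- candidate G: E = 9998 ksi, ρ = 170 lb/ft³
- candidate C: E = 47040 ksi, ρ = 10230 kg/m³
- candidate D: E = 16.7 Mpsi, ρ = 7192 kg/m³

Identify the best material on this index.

candidate P

In SI units:
  candidate P: E = 112.4 GPa, ρ = 1630 kg/m³
  candidate Q: E = 97.29 GPa, ρ = 8666 kg/m³
  candidate S: E = 108.0 GPa, ρ = 4530 kg/m³
  candidate G: E = 68.93 GPa, ρ = 2723 kg/m³
  candidate C: E = 324.3 GPa, ρ = 10230 kg/m³
  candidate D: E = 115.1 GPa, ρ = 7192 kg/m³
  candidate P: M = 6.50×10⁻³
  candidate G: M = 3.05×10⁻³
  candidate S: M = 2.29×10⁻³
  candidate C: M = 1.76×10⁻³
  candidate D: M = 1.49×10⁻³
  candidate Q: M = 1.14×10⁻³
The maximum is for candidate P.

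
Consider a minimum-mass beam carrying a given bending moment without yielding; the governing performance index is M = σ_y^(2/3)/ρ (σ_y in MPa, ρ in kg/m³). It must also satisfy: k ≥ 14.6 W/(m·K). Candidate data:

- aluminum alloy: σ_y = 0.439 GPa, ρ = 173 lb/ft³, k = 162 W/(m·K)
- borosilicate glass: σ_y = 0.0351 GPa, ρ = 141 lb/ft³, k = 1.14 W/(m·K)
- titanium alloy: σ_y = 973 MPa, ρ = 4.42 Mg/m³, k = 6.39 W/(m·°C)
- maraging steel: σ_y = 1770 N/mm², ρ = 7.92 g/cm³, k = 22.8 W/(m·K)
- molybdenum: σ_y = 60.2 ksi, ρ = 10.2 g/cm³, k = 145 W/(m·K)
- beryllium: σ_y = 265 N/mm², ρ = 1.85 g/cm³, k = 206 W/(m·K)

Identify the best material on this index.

Screen on constraints: k ≥ 14.6 W/(m·K). Survivors: aluminum alloy, maraging steel, molybdenum, beryllium.
Normalizing units and computing the index:
  aluminum alloy: σ_y = 439.0 MPa, ρ = 2771 kg/m³
  maraging steel: σ_y = 1770 MPa, ρ = 7920 kg/m³
  molybdenum: σ_y = 415.1 MPa, ρ = 10200 kg/m³
  beryllium: σ_y = 265.0 MPa, ρ = 1850 kg/m³
  beryllium: M = 22.3×10⁻³
  aluminum alloy: M = 20.8×10⁻³
  maraging steel: M = 18.5×10⁻³
  molybdenum: M = 5.46×10⁻³
The maximum is for beryllium.

beryllium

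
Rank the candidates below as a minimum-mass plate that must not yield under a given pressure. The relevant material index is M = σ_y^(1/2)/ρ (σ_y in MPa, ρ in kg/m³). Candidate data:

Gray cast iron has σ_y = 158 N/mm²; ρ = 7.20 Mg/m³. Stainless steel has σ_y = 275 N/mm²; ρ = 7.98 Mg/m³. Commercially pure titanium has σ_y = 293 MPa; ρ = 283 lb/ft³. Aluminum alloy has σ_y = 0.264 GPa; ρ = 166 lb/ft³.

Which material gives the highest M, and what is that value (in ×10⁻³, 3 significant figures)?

Putting every candidate on a common basis:
  gray cast iron: σ_y = 158.0 MPa, ρ = 7200 kg/m³
  stainless steel: σ_y = 275.0 MPa, ρ = 7980 kg/m³
  commercially pure titanium: σ_y = 293.0 MPa, ρ = 4533 kg/m³
  aluminum alloy: σ_y = 264.0 MPa, ρ = 2659 kg/m³
  aluminum alloy: M = 6.11×10⁻³
  commercially pure titanium: M = 3.78×10⁻³
  stainless steel: M = 2.08×10⁻³
  gray cast iron: M = 1.75×10⁻³
The maximum is for aluminum alloy.

aluminum alloy, M = 6.11×10⁻³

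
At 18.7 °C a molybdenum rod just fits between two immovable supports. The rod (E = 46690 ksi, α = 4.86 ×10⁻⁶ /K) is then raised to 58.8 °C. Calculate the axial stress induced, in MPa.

E = 46690 ksi = 321.9 GPa.
ΔT = 40.10 K. Constrained thermal stress σ = E·α·ΔT = 321.9×10³ MPa × 4.86×10⁻⁶ × 40.10 = 62.7 MPa (compressive).

62.7 MPa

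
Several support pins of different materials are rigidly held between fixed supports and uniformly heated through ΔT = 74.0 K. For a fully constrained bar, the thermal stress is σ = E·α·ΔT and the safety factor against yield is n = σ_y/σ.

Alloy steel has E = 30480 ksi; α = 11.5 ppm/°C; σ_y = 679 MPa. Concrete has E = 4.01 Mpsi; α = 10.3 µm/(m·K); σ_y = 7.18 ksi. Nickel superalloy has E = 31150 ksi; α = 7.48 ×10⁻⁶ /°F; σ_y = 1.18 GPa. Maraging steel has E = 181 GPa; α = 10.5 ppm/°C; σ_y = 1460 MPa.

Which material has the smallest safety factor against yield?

concrete

With everything in SI (GPa, ×10⁻⁶/K, MPa):
  alloy steel: E = 210.2, α = 11.5, σ_y = 679.0 → σ = 179 MPa, n = 3.80
  concrete: E = 27.65, α = 10.3, σ_y = 49.50 → σ = 21.1 MPa, n = 2.35
  nickel superalloy: E = 214.8, α = 13.5, σ_y = 1180 → σ = 214 MPa, n = 5.51
  maraging steel: E = 181.0, α = 10.5, σ_y = 1460 → σ = 141 MPa, n = 10.4
Smallest n: concrete with n = 2.35.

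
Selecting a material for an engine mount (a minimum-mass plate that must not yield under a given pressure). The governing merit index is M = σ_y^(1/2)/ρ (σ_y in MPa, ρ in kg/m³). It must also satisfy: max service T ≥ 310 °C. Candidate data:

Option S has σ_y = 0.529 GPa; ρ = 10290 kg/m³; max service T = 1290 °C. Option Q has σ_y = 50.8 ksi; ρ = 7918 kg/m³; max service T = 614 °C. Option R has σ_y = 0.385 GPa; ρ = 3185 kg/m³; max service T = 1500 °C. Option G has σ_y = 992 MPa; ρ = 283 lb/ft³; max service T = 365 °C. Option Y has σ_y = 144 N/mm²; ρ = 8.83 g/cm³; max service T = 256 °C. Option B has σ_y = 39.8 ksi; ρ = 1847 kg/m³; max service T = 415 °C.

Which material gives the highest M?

Screen on constraints: max service T ≥ 310 °C. Survivors: option S, option Q, option R, option G, option B.
Convert each candidate to consistent units, then evaluate M:
  option S: σ_y = 529.0 MPa, ρ = 10290 kg/m³
  option Q: σ_y = 350.3 MPa, ρ = 7918 kg/m³
  option R: σ_y = 385.0 MPa, ρ = 3185 kg/m³
  option G: σ_y = 992.0 MPa, ρ = 4533 kg/m³
  option B: σ_y = 274.4 MPa, ρ = 1847 kg/m³
  option B: M = 8.97×10⁻³
  option G: M = 6.95×10⁻³
  option R: M = 6.16×10⁻³
  option Q: M = 2.36×10⁻³
  option S: M = 2.24×10⁻³
The maximum is for option B.

option B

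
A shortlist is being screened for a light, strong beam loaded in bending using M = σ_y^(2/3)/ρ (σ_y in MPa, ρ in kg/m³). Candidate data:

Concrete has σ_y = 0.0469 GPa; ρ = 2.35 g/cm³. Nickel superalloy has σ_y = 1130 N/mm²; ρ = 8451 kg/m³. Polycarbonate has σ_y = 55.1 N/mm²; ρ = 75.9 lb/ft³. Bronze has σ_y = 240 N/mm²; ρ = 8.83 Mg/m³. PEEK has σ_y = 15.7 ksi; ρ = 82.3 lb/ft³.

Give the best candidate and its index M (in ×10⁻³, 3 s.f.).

After converting to SI:
  concrete: σ_y = 46.90 MPa, ρ = 2350 kg/m³
  nickel superalloy: σ_y = 1130 MPa, ρ = 8451 kg/m³
  polycarbonate: σ_y = 55.10 MPa, ρ = 1216 kg/m³
  bronze: σ_y = 240.0 MPa, ρ = 8830 kg/m³
  PEEK: σ_y = 108.2 MPa, ρ = 1318 kg/m³
  PEEK: M = 17.2×10⁻³
  nickel superalloy: M = 12.8×10⁻³
  polycarbonate: M = 11.9×10⁻³
  concrete: M = 5.53×10⁻³
  bronze: M = 4.37×10⁻³
PEEK has the largest M.

PEEK, M = 17.2×10⁻³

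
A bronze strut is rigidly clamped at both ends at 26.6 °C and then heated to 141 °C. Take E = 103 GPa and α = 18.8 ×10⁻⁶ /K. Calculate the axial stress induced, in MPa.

222 MPa

ΔT = 114.4 K. Constrained thermal stress σ = E·α·ΔT = 103.0×10³ MPa × 18.8×10⁻⁶ × 114.4 = 222 MPa (compressive).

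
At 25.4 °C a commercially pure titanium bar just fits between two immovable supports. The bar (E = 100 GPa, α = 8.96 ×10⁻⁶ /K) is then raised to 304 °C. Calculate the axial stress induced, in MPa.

250 MPa

ΔT = 278.6 K. Constrained thermal stress σ = E·α·ΔT = 100.0×10³ MPa × 8.96×10⁻⁶ × 278.6 = 250 MPa (compressive).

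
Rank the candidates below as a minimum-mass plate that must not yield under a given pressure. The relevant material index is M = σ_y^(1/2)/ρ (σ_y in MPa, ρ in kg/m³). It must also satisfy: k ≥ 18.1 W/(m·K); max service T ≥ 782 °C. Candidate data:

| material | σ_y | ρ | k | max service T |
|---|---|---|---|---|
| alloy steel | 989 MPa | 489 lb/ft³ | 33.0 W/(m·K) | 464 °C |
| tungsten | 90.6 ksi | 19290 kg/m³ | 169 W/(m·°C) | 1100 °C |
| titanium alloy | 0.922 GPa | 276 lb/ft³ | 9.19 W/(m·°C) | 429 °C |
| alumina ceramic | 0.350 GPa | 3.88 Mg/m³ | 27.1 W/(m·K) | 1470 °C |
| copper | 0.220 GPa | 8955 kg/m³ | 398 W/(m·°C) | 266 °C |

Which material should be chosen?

alumina ceramic

Screen on constraints: k ≥ 18.1 W/(m·K); max service T ≥ 782 °C. Survivors: tungsten, alumina ceramic.
In SI units:
  tungsten: σ_y = 624.7 MPa, ρ = 19290 kg/m³
  alumina ceramic: σ_y = 350.0 MPa, ρ = 3880 kg/m³
  alumina ceramic: M = 4.82×10⁻³
  tungsten: M = 1.30×10⁻³
Alumina ceramic has the largest M.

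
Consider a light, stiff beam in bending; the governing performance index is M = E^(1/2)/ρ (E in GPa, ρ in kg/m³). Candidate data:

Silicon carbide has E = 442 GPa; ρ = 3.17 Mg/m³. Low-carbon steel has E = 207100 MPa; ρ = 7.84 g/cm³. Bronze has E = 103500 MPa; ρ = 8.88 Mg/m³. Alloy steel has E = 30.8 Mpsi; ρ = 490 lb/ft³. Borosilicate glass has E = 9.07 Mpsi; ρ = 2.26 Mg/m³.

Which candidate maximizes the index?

silicon carbide

Putting every candidate on a common basis:
  silicon carbide: E = 442.0 GPa, ρ = 3170 kg/m³
  low-carbon steel: E = 207.1 GPa, ρ = 7840 kg/m³
  bronze: E = 103.5 GPa, ρ = 8880 kg/m³
  alloy steel: E = 212.4 GPa, ρ = 7849 kg/m³
  borosilicate glass: E = 62.54 GPa, ρ = 2260 kg/m³
  silicon carbide: M = 6.63×10⁻³
  borosilicate glass: M = 3.50×10⁻³
  alloy steel: M = 1.86×10⁻³
  low-carbon steel: M = 1.84×10⁻³
  bronze: M = 1.15×10⁻³
Highest index: silicon carbide.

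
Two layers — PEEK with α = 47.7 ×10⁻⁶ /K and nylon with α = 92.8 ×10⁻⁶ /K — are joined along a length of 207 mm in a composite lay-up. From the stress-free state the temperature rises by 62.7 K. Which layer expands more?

nylon

α(PEEK) = 47.7×10⁻⁶/K vs α(nylon) = 92.8×10⁻⁶/K.
Higher α expands more for the same ΔT: nylon.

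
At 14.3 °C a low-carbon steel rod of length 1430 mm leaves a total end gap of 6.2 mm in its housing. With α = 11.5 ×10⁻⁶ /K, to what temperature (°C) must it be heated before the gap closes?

391 °C

α·L₀·ΔT = 6.2 mm ⇒ ΔT = 6.2 / (11.5×10⁻⁶ × 1430.0) = 377.0 K.
T = 14.3 + 377.0 = 391.3 °C.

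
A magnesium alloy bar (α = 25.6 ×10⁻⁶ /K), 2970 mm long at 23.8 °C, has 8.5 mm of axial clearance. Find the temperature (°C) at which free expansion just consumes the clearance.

136 °C

α·L₀·ΔT = 8.5 mm ⇒ ΔT = 8.5 / (25.6×10⁻⁶ × 2970.0) = 111.8 K.
T = 23.8 + 111.8 = 135.6 °C.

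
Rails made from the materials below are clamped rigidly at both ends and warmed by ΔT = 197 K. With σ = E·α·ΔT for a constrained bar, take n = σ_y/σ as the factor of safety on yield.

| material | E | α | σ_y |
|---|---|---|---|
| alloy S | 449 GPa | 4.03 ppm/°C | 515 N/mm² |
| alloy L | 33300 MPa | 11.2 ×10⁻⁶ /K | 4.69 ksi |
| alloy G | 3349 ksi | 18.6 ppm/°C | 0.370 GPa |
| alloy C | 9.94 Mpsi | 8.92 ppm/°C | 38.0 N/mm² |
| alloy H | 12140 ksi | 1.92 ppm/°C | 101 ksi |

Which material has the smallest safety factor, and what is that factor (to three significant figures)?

With everything in SI (GPa, ×10⁻⁶/K, MPa):
  alloy S: E = 449.0, α = 4.03, σ_y = 515.0 → σ = 356 MPa, n = 1.44
  alloy L: E = 33.30, α = 11.2, σ_y = 32.34 → σ = 73.5 MPa, n = 0.440
  alloy G: E = 23.09, α = 18.6, σ_y = 370.0 → σ = 84.6 MPa, n = 4.37
  alloy C: E = 68.53, α = 8.92, σ_y = 38.00 → σ = 120 MPa, n = 0.316
  alloy H: E = 83.70, α = 1.92, σ_y = 696.4 → σ = 31.7 MPa, n = 22.0
Smallest n: alloy C with n = 0.316.

alloy C, n = 0.316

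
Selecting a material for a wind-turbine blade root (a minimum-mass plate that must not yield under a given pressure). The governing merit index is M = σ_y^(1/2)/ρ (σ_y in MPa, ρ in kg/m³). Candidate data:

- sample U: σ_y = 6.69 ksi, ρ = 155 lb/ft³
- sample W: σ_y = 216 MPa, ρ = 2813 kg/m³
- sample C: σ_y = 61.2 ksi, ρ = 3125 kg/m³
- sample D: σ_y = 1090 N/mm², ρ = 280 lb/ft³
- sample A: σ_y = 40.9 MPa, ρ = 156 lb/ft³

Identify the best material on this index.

sample D

In SI units:
  sample U: σ_y = 46.13 MPa, ρ = 2483 kg/m³
  sample W: σ_y = 216.0 MPa, ρ = 2813 kg/m³
  sample C: σ_y = 422.0 MPa, ρ = 3125 kg/m³
  sample D: σ_y = 1090 MPa, ρ = 4485 kg/m³
  sample A: σ_y = 40.90 MPa, ρ = 2499 kg/m³
  sample D: M = 7.36×10⁻³
  sample C: M = 6.57×10⁻³
  sample W: M = 5.22×10⁻³
  sample U: M = 2.74×10⁻³
  sample A: M = 2.56×10⁻³
Highest index: sample D.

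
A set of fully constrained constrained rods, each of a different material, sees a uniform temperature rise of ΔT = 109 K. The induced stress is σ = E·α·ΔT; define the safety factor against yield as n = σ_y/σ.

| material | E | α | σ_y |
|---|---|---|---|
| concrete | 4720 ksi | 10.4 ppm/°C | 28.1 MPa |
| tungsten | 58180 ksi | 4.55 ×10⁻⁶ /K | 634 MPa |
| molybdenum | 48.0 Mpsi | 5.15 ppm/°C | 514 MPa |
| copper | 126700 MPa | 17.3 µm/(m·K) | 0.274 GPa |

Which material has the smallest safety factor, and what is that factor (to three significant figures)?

concrete, n = 0.762

In consistent units (E in GPa, α in ×10⁻⁶/K, σ_y in MPa):
  concrete: E = 32.54, α = 10.4, σ_y = 28.10 → σ = 36.9 MPa, n = 0.762
  tungsten: E = 401.1, α = 4.55, σ_y = 634.0 → σ = 199 MPa, n = 3.19
  molybdenum: E = 330.9, α = 5.15, σ_y = 514.0 → σ = 186 MPa, n = 2.77
  copper: E = 126.7, α = 17.3, σ_y = 274.0 → σ = 239 MPa, n = 1.15
Smallest n: concrete with n = 0.762.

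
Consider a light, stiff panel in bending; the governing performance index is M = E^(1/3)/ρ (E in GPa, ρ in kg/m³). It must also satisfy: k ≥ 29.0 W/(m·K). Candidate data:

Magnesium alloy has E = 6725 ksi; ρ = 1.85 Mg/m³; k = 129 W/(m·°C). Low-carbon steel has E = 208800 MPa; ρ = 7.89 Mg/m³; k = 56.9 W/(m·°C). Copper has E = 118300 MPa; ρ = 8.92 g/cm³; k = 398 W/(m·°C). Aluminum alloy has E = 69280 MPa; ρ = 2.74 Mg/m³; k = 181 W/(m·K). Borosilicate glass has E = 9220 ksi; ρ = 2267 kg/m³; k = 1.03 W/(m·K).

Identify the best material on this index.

magnesium alloy

Screen on constraints: k ≥ 29.0 W/(m·K). Survivors: magnesium alloy, low-carbon steel, copper, aluminum alloy.
In SI units:
  magnesium alloy: E = 46.37 GPa, ρ = 1850 kg/m³
  low-carbon steel: E = 208.8 GPa, ρ = 7890 kg/m³
  copper: E = 118.3 GPa, ρ = 8920 kg/m³
  aluminum alloy: E = 69.28 GPa, ρ = 2740 kg/m³
  magnesium alloy: M = 1.94×10⁻³
  aluminum alloy: M = 1.50×10⁻³
  low-carbon steel: M = 0.752×10⁻³
  copper: M = 0.550×10⁻³
Magnesium alloy has the largest M.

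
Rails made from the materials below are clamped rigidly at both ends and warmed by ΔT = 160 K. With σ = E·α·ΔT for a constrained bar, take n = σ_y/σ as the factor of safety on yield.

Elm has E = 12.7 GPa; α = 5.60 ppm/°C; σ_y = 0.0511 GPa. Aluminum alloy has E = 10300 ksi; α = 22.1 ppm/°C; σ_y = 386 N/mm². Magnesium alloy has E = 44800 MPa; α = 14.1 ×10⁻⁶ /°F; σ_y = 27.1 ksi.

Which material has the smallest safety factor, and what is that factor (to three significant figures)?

Per material, after unit conversion:
  elm: E = 12.70, α = 5.60, σ_y = 51.10 → σ = 11.4 MPa, n = 4.49
  aluminum alloy: E = 71.02, α = 22.1, σ_y = 386.0 → σ = 251 MPa, n = 1.54
  magnesium alloy: E = 44.80, α = 25.4, σ_y = 186.8 → σ = 182 MPa, n = 1.03
Smallest n: magnesium alloy with n = 1.03.

magnesium alloy, n = 1.03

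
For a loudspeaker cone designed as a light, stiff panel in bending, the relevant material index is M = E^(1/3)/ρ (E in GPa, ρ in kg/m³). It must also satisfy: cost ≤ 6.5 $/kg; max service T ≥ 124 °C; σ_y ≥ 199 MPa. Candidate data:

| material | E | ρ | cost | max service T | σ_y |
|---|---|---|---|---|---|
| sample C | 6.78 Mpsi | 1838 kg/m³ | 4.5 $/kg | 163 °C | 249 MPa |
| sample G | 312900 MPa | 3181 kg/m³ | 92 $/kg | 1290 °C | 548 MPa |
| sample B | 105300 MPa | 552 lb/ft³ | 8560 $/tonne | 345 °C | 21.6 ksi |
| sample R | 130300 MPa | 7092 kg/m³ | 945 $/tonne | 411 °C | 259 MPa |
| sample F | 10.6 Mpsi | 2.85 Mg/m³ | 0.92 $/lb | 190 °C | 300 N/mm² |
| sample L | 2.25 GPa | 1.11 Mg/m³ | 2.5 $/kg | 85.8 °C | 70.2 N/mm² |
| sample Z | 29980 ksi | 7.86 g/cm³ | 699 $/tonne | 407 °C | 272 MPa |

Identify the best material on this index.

sample C

Screen on constraints: cost ≤ 6.5 $/kg; max service T ≥ 124 °C; σ_y ≥ 199 MPa. Survivors: sample C, sample R, sample F, sample Z.
After converting to SI:
  sample C: E = 46.75 GPa, ρ = 1838 kg/m³
  sample R: E = 130.3 GPa, ρ = 7092 kg/m³
  sample F: E = 73.08 GPa, ρ = 2850 kg/m³
  sample Z: E = 206.7 GPa, ρ = 7860 kg/m³
  sample C: M = 1.96×10⁻³
  sample F: M = 1.47×10⁻³
  sample Z: M = 0.752×10⁻³
  sample R: M = 0.715×10⁻³
Sample C ranks first.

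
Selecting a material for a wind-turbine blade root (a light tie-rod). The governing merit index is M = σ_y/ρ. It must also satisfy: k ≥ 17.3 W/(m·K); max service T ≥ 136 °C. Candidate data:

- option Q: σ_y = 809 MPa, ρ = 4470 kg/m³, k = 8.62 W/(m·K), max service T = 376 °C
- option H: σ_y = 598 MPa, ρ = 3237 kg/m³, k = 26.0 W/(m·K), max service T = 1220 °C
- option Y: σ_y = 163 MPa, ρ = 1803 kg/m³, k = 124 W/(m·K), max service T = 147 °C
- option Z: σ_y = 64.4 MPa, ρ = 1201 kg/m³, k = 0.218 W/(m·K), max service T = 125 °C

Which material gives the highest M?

Screen on constraints: k ≥ 17.3 W/(m·K); max service T ≥ 136 °C. Survivors: option H, option Y.
Evaluate M for each candidate:
  option H: M = 185 kN·m/kg
  option Y: M = 90.4 kN·m/kg
The maximum is for option H.

option H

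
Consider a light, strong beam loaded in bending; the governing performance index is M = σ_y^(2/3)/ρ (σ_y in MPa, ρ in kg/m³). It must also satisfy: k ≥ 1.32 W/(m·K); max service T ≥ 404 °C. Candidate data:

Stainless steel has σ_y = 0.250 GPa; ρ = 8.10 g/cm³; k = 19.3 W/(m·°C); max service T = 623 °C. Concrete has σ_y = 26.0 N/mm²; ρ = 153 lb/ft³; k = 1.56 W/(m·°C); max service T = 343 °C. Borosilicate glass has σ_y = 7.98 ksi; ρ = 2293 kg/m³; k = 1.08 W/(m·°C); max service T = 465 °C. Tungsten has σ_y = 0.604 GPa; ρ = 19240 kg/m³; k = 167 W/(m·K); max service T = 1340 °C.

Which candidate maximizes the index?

stainless steel

Screen on constraints: k ≥ 1.32 W/(m·K); max service T ≥ 404 °C. Survivors: stainless steel, tungsten.
Putting every candidate on a common basis:
  stainless steel: σ_y = 250.0 MPa, ρ = 8100 kg/m³
  tungsten: σ_y = 604.0 MPa, ρ = 19240 kg/m³
  stainless steel: M = 4.90×10⁻³
  tungsten: M = 3.71×10⁻³
Highest index: stainless steel.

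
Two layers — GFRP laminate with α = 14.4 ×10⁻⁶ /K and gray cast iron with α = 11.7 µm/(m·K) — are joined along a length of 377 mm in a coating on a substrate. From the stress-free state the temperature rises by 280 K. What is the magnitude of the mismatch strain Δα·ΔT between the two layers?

Δα = |14.4 − 11.7|×10⁻⁶/K = 2.70×10⁻⁶/K.
Mismatch strain = Δα·ΔT = 2.70×10⁻⁶ × 280.0 = 7.56×10⁻⁴.

7.56×10⁻⁴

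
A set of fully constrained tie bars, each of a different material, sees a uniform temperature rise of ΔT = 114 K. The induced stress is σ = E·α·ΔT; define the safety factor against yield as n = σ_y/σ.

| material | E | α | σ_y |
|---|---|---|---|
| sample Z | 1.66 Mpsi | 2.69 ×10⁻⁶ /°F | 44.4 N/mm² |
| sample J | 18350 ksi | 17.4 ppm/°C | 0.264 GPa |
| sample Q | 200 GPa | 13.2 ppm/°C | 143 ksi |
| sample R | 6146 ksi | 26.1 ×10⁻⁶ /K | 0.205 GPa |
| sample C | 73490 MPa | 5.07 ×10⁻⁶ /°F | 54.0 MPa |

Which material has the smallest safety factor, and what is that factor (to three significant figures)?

Converting E to GPa, α to ×10⁻⁶/K, σ_y to MPa, then σ and n for each:
  sample Z: E = 11.45, α = 4.84, σ_y = 44.40 → σ = 6.32 MPa, n = 7.03
  sample J: E = 126.5, α = 17.4, σ_y = 264.0 → σ = 251 MPa, n = 1.05
  sample Q: E = 200.0, α = 13.2, σ_y = 986.0 → σ = 301 MPa, n = 3.28
  sample R: E = 42.38, α = 26.1, σ_y = 205.0 → σ = 126 MPa, n = 1.63
  sample C: E = 73.49, α = 9.13, σ_y = 54.00 → σ = 76.5 MPa, n = 0.706
The minimum is sample C at n = 0.706.

sample C, n = 0.706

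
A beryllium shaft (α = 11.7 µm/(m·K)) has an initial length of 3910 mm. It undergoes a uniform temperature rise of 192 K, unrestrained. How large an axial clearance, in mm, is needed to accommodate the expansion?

ΔL = α·L₀·ΔT = 11.7×10⁻⁶ × 3910 mm × 192.0 K = 8.78 mm.

8.78 mm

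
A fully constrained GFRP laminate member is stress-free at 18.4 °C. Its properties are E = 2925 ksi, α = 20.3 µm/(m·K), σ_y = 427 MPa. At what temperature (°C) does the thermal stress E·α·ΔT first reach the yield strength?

E = 2925 ksi = 20.17 GPa.
E·α·ΔT = 427.0 MPa ⇒ ΔT = 427.0 / (20.17×10³ × 20.3×10⁻⁶) = 1043 K.
T = 18.4 + 1043 = 1061 °C.

1060 °C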